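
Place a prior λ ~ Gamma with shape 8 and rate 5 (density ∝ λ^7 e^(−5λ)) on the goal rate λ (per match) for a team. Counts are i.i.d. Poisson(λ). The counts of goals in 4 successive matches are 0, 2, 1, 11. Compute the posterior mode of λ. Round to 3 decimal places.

λ̂_MAP = 2.333

Σxᵢ = 0+2+1+11 = 14, with n = 4.
Posterior ∝ λ^7e^(−5λ) · λ^14e^(−4λ) = λ^21e^(−9λ), i.e. Gamma(shape=22, rate=9).
The mode of a Gamma(a, b) with a ≥ 1 (shape–rate) is (a−1)/b = 21/9 ≈ 2.333.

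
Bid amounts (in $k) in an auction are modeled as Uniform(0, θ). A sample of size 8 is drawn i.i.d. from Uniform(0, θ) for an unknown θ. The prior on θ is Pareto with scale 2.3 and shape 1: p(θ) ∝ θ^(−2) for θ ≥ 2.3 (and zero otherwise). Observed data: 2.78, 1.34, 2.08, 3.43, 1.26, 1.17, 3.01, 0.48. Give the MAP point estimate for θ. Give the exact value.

θ̂_MAP = 3.43

The Uniform(0, θ) likelihood is θ^(−n) for θ ≥ max(xᵢ), zero otherwise. Here max(xᵢ) = 3.43.
Posterior ∝ θ^(−2) · θ^(−8) = θ^(−10) on θ ≥ max(2.3, 3.43) = 3.43.
This density is strictly decreasing in θ, so the posterior mode lies at the lower boundary of the support.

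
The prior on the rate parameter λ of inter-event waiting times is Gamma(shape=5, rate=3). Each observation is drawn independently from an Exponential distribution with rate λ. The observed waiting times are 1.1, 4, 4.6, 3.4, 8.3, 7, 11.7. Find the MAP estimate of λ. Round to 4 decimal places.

The Exponential(rate=λ) likelihood is ∝ λ^n e^(−λΣtᵢ). Here n = 7 and Σtᵢ = 1.1 + 4 + 4.6 + 3.4 + 8.3 + 7 + 11.7 = 40.1.
Posterior ∝ λ^4e^(−3λ) · λ^7e^(−40.1λ) = λ^11e^(−43.1λ), i.e. Gamma(12, 43.1).
Mode = (a−1)/b = 11/43.1 ≈ 0.2552.

λ̂_MAP = 0.2552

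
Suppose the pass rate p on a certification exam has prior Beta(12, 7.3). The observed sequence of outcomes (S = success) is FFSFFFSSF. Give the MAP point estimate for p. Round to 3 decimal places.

p̂_MAP = 0.532

Prior: Beta(12, 7.3).
Data: 3 successes in 9 trials (from the sequence). The binomial likelihood contributes p^3(1−p)^6, so the posterior is Beta(12+3, 7.3+6) = Beta(15, 13.3).
For Beta(a, b) with a, b > 1 the mode is (a−1)/(a+b−2) = 14/26.3 ≈ 0.532.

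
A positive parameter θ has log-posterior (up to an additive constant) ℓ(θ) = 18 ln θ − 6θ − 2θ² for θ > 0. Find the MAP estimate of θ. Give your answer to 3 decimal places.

θ̂_MAP = 1.500

ℓ'(θ) = 18/θ − 6 − 4θ. Setting this to zero and multiplying by θ: 4θ² + 6θ − 18 = 0.
θ = (−6 + √(6² + 4·4·18)) / (2·4) = (−6 + √324) / 8 = (−6 + 18)/8 = 3/2.
ℓ''(θ) = −18/θ² − 4 < 0, confirming a maximum.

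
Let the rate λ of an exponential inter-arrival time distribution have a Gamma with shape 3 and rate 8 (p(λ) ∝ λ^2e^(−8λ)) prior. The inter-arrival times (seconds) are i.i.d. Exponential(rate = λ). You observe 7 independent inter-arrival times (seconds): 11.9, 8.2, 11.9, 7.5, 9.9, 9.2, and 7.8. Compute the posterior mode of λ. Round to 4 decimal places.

λ̂_MAP = 0.1210

The Exponential(rate=λ) likelihood is ∝ λ^n e^(−λΣtᵢ). Here n = 7 and Σtᵢ = 11.9 + 8.2 + 11.9 + 7.5 + 9.9 + 9.2 + 7.8 = 66.4.
Posterior ∝ λ^2e^(−8λ) · λ^7e^(−66.4λ) = λ^9e^(−74.4λ), i.e. Gamma(10, 74.4).
Mode = (a−1)/b = 9/74.4 ≈ 0.1210.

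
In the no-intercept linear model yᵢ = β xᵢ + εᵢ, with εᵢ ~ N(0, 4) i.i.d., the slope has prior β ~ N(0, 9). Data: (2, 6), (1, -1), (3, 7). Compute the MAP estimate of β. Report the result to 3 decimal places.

β̂_MAP = 2.215

log p(β | y) = −Σ(yᵢ − βxᵢ)²/(2·4) − β²/(2·9) + const.
Setting the derivative to zero: Σxᵢ(yᵢ − βxᵢ)/4 − β/9 = 0, so β = Σxᵢyᵢ / (Σxᵢ² + σ²/τ²).
Σxᵢyᵢ = 2·6 + 1·(-1) + 3·7 = 32; Σxᵢ² = 14; σ²/τ² = 4/9.
β̂_MAP = 32 / (14 + 4/9) = 32/(130/9) = 144/65 ≈ 2.215.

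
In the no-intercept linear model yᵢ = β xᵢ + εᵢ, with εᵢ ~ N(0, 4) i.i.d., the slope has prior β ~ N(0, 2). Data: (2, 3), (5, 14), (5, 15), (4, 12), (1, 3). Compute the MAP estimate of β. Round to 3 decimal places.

β̂_MAP = 2.767

log p(β | y) = −Σ(yᵢ − βxᵢ)²/(2·4) − β²/(2·2) + const.
Setting the derivative to zero: Σxᵢ(yᵢ − βxᵢ)/4 − β/2 = 0, so β = Σxᵢyᵢ / (Σxᵢ² + σ²/τ²).
Σxᵢyᵢ = 2·3 + 5·14 + 5·15 + 4·12 + 1·3 = 202; Σxᵢ² = 71; σ²/τ² = 2.
β̂_MAP = 202 / (71 + 2) = 202/73 ≈ 2.767.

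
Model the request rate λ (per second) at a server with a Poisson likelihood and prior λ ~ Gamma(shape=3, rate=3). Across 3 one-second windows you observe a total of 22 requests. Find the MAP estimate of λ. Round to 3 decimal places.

λ̂_MAP = 4.000

Σxᵢ = 22, n = 3.
Posterior ∝ λ^2e^(−3λ) · λ^22e^(−3λ) = λ^24e^(−6λ), i.e. Gamma(shape=25, rate=6).
The mode of a Gamma(a, b) with a ≥ 1 (shape–rate) is (a−1)/b = 24/6 ≈ 4.000.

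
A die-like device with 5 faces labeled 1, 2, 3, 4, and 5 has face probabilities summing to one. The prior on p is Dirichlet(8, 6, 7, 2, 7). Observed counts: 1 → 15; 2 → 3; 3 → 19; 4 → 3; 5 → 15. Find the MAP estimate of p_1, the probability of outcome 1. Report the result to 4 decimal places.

The posterior is Dirichlet(αᵢ + nᵢ) = Dirichlet(23, 9, 26, 5, 22).
For a Dirichlet(a₁,…,a_K) with all aᵢ > 1, the mode has j-th component (aⱼ − 1)/(Σaᵢ − K).
Here Σaᵢ = 85 and K = 5, so p_1 = (23 − 1)/(85 − 5) = 22/80 ≈ 0.2750.

MAP estimate: 0.2750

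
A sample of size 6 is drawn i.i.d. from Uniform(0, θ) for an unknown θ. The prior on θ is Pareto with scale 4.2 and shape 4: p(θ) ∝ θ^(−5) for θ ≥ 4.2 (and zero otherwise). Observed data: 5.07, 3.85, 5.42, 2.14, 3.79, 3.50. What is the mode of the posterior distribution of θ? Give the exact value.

θ̂_MAP = 5.42

The Uniform(0, θ) likelihood is θ^(−n) for θ ≥ max(xᵢ), zero otherwise. Here max(xᵢ) = 5.42.
Posterior ∝ θ^(−5) · θ^(−6) = θ^(−11) on θ ≥ max(4.2, 5.42) = 5.42.
This density is strictly decreasing in θ, so the posterior mode lies at the lower boundary of the support.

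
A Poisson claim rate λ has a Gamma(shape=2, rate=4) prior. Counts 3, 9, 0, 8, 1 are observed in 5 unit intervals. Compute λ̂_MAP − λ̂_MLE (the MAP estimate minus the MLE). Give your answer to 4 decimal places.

Σxᵢ = 21. Posterior is Gamma(23, 9); MAP = (23−1)/9 = 22/9 ≈ 2.44444.
MLE = x̄ = 21/5 ≈ 4.20000.
Difference = 22/9 − 21/5 = -79/45 ≈ -1.7556.

MAP − MLE = -1.7556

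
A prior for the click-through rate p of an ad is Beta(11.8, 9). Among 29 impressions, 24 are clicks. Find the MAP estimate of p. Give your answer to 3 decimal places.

p̂_MAP = 0.728

Prior: Beta(11.8, 9).
Data: 24 successes in 29 trials. The binomial likelihood contributes p^24(1−p)^5, so the posterior is Beta(11.8+24, 9+5) = Beta(35.8, 14).
For Beta(a, b) with a, b > 1 the mode is (a−1)/(a+b−2) = 34.8/47.8 ≈ 0.728.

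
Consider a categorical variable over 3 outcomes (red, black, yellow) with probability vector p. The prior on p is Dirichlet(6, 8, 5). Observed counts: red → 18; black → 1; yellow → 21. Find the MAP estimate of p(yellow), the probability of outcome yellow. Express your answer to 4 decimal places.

The posterior is Dirichlet(αᵢ + nᵢ) = Dirichlet(24, 9, 26).
For a Dirichlet(a₁,…,a_K) with all aᵢ > 1, the mode has j-th component (aⱼ − 1)/(Σaᵢ − K).
Here Σaᵢ = 59 and K = 3, so p(yellow) = (26 − 1)/(59 − 3) = 25/56 ≈ 0.4464.

MAP estimate of p(yellow) = 0.4464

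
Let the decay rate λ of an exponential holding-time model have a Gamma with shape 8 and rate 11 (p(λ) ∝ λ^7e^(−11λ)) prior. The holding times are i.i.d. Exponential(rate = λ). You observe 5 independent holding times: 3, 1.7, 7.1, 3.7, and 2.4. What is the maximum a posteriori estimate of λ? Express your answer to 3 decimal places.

The Exponential(rate=λ) likelihood is ∝ λ^n e^(−λΣtᵢ). Here n = 5 and Σtᵢ = 3 + 1.7 + 7.1 + 3.7 + 2.4 = 17.9.
Posterior ∝ λ^7e^(−11λ) · λ^5e^(−17.9λ) = λ^12e^(−28.9λ), i.e. Gamma(13, 28.9).
Mode = (a−1)/b = 12/28.9 ≈ 0.415.

λ̂_MAP = 0.415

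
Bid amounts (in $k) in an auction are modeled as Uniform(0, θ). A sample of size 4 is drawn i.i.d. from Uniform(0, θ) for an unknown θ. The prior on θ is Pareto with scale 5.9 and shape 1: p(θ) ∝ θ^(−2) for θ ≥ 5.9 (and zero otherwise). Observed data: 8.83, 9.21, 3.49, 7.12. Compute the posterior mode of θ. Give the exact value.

θ̂_MAP = 9.21

The Uniform(0, θ) likelihood is θ^(−n) for θ ≥ max(xᵢ), zero otherwise. Here max(xᵢ) = 9.21.
Posterior ∝ θ^(−2) · θ^(−4) = θ^(−6) on θ ≥ max(5.9, 9.21) = 9.21.
This density is strictly decreasing in θ, so the posterior mode lies at the lower boundary of the support.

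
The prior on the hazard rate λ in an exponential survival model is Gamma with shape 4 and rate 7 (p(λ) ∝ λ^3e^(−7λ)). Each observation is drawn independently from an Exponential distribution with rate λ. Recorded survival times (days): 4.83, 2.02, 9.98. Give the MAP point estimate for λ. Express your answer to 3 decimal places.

λ̂_MAP = 0.252

The Exponential(rate=λ) likelihood is ∝ λ^n e^(−λΣtᵢ). Here n = 3 and Σtᵢ = 4.83 + 2.02 + 9.98 = 16.83.
Posterior ∝ λ^3e^(−7λ) · λ^3e^(−16.83λ) = λ^6e^(−23.83λ), i.e. Gamma(7, 23.83).
Mode = (a−1)/b = 6/23.83 ≈ 0.252.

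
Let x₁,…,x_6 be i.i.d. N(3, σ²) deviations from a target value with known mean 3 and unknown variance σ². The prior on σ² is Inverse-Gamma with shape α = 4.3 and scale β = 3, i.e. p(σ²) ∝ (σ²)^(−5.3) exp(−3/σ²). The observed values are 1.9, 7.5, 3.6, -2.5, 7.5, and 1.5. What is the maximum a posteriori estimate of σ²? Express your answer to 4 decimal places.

σ̂²_MAP = 4.8536

Sum of squared deviations about the known mean: SS = (1.9−3)² + (7.5−3)² + (3.6−3)² + (-2.5−3)² + (7.5−3)² + (1.5−3)² = 74.57.
The Normal likelihood contributes (σ²)^(−n/2) exp(−SS/(2σ²)), so the posterior is Inverse-Gamma(α + n/2, β + SS/2) = Inverse-Gamma(7.3, 40.285).
The mode of Inverse-Gamma(a, b) is b/(a+1) = 40.285/8.3 ≈ 4.8536.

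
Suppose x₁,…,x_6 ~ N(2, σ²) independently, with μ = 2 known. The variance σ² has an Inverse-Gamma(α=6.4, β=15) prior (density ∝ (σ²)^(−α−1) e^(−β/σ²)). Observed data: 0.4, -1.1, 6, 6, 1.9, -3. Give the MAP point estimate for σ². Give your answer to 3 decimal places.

Sum of squared deviations about the known mean: SS = (0.4−2)² + (-1.1−2)² + (6−2)² + (6−2)² + (1.9−2)² + (-3−2)² = 69.18.
The Normal likelihood contributes (σ²)^(−n/2) exp(−SS/(2σ²)), so the posterior is Inverse-Gamma(α + n/2, β + SS/2) = Inverse-Gamma(9.4, 49.59).
The mode of Inverse-Gamma(a, b) is b/(a+1) = 49.59/10.4 ≈ 4.768.

σ̂²_MAP = 4.768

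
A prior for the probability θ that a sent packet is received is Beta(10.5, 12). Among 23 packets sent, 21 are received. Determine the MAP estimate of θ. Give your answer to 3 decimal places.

θ̂_MAP = 0.701

Prior: Beta(10.5, 12).
Data: 21 successes in 23 trials. The binomial likelihood contributes θ^21(1−θ)^2, so the posterior is Beta(10.5+21, 12+2) = Beta(31.5, 14).
For Beta(a, b) with a, b > 1 the mode is (a−1)/(a+b−2) = 30.5/43.5 ≈ 0.701.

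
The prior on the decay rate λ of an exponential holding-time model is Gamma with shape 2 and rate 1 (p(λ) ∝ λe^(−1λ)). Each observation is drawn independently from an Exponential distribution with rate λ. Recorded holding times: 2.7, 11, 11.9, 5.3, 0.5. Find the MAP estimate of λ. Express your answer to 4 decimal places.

λ̂_MAP = 0.1852

The Exponential(rate=λ) likelihood is ∝ λ^n e^(−λΣtᵢ). Here n = 5 and Σtᵢ = 2.7 + 11 + 11.9 + 5.3 + 0.5 = 31.4.
Posterior ∝ λe^(−1λ) · λ^5e^(−31.4λ) = λ^6e^(−32.4λ), i.e. Gamma(7, 32.4).
Mode = (a−1)/b = 6/32.4 ≈ 0.1852.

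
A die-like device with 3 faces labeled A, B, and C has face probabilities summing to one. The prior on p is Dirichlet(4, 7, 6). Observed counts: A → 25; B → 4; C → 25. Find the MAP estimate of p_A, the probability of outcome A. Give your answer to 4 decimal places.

MAP estimate of p_A = 0.4118

The posterior is Dirichlet(αᵢ + nᵢ) = Dirichlet(29, 11, 31).
For a Dirichlet(a₁,…,a_K) with all aᵢ > 1, the mode has j-th component (aⱼ − 1)/(Σaᵢ − K).
Here Σaᵢ = 71 and K = 3, so p_A = (29 − 1)/(71 − 3) = 28/68 ≈ 0.4118.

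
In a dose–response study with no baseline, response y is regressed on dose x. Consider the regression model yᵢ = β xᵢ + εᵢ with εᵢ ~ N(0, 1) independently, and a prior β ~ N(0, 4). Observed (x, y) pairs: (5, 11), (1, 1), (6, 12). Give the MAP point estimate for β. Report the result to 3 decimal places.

log p(β | y) = −Σ(yᵢ − βxᵢ)²/(2·1) − β²/(2·4) + const.
Setting the derivative to zero: Σxᵢ(yᵢ − βxᵢ)/1 − β/4 = 0, so β = Σxᵢyᵢ / (Σxᵢ² + σ²/τ²).
Σxᵢyᵢ = 5·11 + 1·1 + 6·12 = 128; Σxᵢ² = 62; σ²/τ² = 0.25.
β̂_MAP = 128 / (62 + 0.25) = 128/62.25 ≈ 2.056.

β̂_MAP = 2.056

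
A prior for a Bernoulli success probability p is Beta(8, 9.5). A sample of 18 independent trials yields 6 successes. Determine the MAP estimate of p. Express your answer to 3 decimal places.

p̂_MAP = 0.388

Prior: Beta(8, 9.5).
Data: 6 successes in 18 trials. The binomial likelihood contributes p^6(1−p)^12, so the posterior is Beta(8+6, 9.5+12) = Beta(14, 21.5).
For Beta(a, b) with a, b > 1 the mode is (a−1)/(a+b−2) = 13/33.5 ≈ 0.388.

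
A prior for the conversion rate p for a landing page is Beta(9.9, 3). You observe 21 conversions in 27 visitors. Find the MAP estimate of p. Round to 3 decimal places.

Prior: Beta(9.9, 3).
Data: 21 successes in 27 trials. The binomial likelihood contributes p^21(1−p)^6, so the posterior is Beta(9.9+21, 3+6) = Beta(30.9, 9).
For Beta(a, b) with a, b > 1 the mode is (a−1)/(a+b−2) = 29.9/37.9 ≈ 0.789.

p̂_MAP = 0.789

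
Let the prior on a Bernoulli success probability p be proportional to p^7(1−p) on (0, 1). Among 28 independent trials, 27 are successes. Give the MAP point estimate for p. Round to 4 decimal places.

p̂_MAP = 0.9444

The prior density ∝ p^7(1−p)^1 is the kernel of Beta(8, 2).
Data: 27 successes in 28 trials. The binomial likelihood contributes p^27(1−p)^1, so the posterior is Beta(8+27, 2+1) = Beta(35, 3).
For Beta(a, b) with a, b > 1 the mode is (a−1)/(a+b−2) = 34/36 ≈ 0.9444.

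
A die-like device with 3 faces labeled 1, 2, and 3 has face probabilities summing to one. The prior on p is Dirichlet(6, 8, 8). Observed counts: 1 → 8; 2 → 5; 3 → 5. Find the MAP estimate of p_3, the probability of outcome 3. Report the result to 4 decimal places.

The posterior is Dirichlet(αᵢ + nᵢ) = Dirichlet(14, 13, 13).
For a Dirichlet(a₁,…,a_K) with all aᵢ > 1, the mode has j-th component (aⱼ − 1)/(Σaᵢ − K).
Here Σaᵢ = 40 and K = 3, so p_3 = (13 − 1)/(40 − 3) = 12/37 ≈ 0.3243.

MAP estimate: 0.3243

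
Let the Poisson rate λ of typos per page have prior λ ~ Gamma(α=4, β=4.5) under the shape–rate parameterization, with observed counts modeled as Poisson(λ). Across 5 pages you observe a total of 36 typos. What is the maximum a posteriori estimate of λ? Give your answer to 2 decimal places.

Σxᵢ = 36, n = 5.
Posterior ∝ λ^3e^(−4.5λ) · λ^36e^(−5λ) = λ^39e^(−9.5λ), i.e. Gamma(shape=40, rate=9.5).
The mode of a Gamma(a, b) with a ≥ 1 (shape–rate) is (a−1)/b = 39/9.5 ≈ 4.11.

λ̂_MAP = 4.11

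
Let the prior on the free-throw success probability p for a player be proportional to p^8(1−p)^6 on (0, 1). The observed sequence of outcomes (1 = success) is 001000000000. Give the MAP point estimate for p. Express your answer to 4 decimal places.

The prior density ∝ p^8(1−p)^6 is the kernel of Beta(9, 7).
Data: 1 success in 12 trials (from the sequence). The binomial likelihood contributes p(1−p)^11, so the posterior is Beta(9+1, 7+11) = Beta(10, 18).
For Beta(a, b) with a, b > 1 the mode is (a−1)/(a+b−2) = 9/26 ≈ 0.3462.

p̂_MAP = 0.3462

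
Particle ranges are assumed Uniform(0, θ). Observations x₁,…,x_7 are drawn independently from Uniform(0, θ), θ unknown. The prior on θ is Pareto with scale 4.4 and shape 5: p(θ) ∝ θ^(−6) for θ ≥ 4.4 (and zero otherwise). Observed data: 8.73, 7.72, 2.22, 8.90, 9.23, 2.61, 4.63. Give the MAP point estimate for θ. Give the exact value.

The Uniform(0, θ) likelihood is θ^(−n) for θ ≥ max(xᵢ), zero otherwise. Here max(xᵢ) = 9.23.
Posterior ∝ θ^(−6) · θ^(−7) = θ^(−13) on θ ≥ max(4.4, 9.23) = 9.23.
This density is strictly decreasing in θ, so the posterior mode lies at the lower boundary of the support.

θ̂_MAP = 9.23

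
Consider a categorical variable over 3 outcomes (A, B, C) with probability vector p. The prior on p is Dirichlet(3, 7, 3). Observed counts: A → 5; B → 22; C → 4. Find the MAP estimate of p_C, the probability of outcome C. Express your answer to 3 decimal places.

MAP estimate of p_C = 0.146

The posterior is Dirichlet(αᵢ + nᵢ) = Dirichlet(8, 29, 7).
For a Dirichlet(a₁,…,a_K) with all aᵢ > 1, the mode has j-th component (aⱼ − 1)/(Σaᵢ − K).
Here Σaᵢ = 44 and K = 3, so p_C = (7 − 1)/(44 − 3) = 6/41 ≈ 0.146.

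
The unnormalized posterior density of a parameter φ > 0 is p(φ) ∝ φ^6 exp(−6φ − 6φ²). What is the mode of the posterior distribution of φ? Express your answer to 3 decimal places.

ℓ'(φ) = 6/φ − 6 − 12φ. Setting this to zero and multiplying by φ: 12φ² + 6φ − 6 = 0.
φ = (−6 + √(6² + 4·12·6)) / (2·12) = (−6 + √324) / 24 = (−6 + 18)/24 = 1/2.
ℓ''(φ) = −6/φ² − 12 < 0, confirming a maximum.

φ̂_MAP = 0.500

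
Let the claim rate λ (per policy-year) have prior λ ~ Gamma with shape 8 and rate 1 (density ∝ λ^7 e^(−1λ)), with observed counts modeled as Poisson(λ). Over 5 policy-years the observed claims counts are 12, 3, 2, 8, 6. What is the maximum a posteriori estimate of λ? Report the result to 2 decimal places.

λ̂_MAP = 6.33

Σxᵢ = 12+3+2+8+6 = 31, with n = 5.
Posterior ∝ λ^7e^(−1λ) · λ^31e^(−5λ) = λ^38e^(−6λ), i.e. Gamma(shape=39, rate=6).
The mode of a Gamma(a, b) with a ≥ 1 (shape–rate) is (a−1)/b = 38/6 ≈ 6.33.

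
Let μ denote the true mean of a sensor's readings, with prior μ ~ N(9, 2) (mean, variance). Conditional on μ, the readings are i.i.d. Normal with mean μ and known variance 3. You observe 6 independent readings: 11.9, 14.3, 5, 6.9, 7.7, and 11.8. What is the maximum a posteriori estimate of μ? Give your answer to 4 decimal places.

μ̂_MAP = 9.4800

n = 6; x̄ = (11.9 + 14.3 + 5 + 6.9 + 7.7 + 11.8)/6 = 57.6/6 = 9.6.
For a Normal prior and Normal likelihood with known variance, the posterior is Normal; its mode equals its mean, the precision-weighted average.
Prior precision 1/σ₀² = 1/2 = 0.5; data precision n/σ² = 6/3 = 2.
μ̂ = (0.5·9 + 2·9.6) / (0.5 + 2) = 23.7/2.5 = 9.4800.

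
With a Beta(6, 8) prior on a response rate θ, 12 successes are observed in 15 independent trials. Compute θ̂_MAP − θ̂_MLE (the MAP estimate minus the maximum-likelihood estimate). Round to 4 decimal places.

MAP − MLE = -0.1704

Posterior is Beta(18, 11); MAP = (18−1)/(29−2) = 17/27 ≈ 0.62963.
MLE ignores the prior: θ̂_MLE = k/n = 12/15 ≈ 0.80000.
Difference = 17/27 − 12/15 = -23/135 ≈ -0.1704.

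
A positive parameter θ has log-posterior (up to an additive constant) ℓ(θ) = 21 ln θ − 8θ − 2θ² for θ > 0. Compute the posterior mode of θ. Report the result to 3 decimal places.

ℓ'(θ) = 21/θ − 8 − 4θ. Setting this to zero and multiplying by θ: 4θ² + 8θ − 21 = 0.
θ = (−8 + √(8² + 4·4·21)) / (2·4) = (−8 + √400) / 8 = (−8 + 20)/8 = 3/2.
ℓ''(θ) = −21/θ² − 4 < 0, confirming a maximum.

θ̂_MAP = 1.500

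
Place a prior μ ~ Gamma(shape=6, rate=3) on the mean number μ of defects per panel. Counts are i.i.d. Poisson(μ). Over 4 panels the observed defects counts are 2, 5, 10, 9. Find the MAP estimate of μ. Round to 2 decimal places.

μ̂_MAP = 4.43

Σxᵢ = 2+5+10+9 = 26, with n = 4.
Posterior ∝ μ^5e^(−3μ) · μ^26e^(−4μ) = μ^31e^(−7μ), i.e. Gamma(shape=32, rate=7).
The mode of a Gamma(a, b) with a ≥ 1 (shape–rate) is (a−1)/b = 31/7 ≈ 4.43.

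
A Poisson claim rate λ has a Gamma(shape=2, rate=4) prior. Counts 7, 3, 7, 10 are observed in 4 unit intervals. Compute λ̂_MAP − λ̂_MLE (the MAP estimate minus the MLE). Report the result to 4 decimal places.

Σxᵢ = 27. Posterior is Gamma(29, 8); MAP = (29−1)/8 = 28/8 ≈ 3.50000.
MLE = x̄ = 27/4 ≈ 6.75000.
Difference = 28/8 − 27/4 = -13/4 ≈ -3.2500.

MAP − MLE = -3.2500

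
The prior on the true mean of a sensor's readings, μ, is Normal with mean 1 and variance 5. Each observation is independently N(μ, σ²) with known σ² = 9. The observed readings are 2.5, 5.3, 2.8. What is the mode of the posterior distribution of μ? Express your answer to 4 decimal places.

n = 3; x̄ = (2.5 + 5.3 + 2.8)/3 = 10.6/3 = 53/15 ≈ 3.5333.
For a Normal prior and Normal likelihood with known variance, the posterior is Normal; its mode equals its mean, the precision-weighted average.
Prior precision 1/σ₀² = 1/5 = 0.2; data precision n/σ² = 3/9 = 1/3.
μ̂ = (0.2·1 + (1/3)·(53/15)) / (0.2 + 1/3) = (62/45)/(8/15) = 31/12 ≈ 2.5833.

μ̂_MAP = 2.5833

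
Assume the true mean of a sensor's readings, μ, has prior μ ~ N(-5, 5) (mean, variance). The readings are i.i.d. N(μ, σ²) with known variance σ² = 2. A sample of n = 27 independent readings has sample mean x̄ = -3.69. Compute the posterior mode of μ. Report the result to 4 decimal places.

n = 27, x̄ = -3.69.
For a Normal prior and Normal likelihood with known variance, the posterior is Normal; its mode equals its mean, the precision-weighted average.
Prior precision 1/σ₀² = 1/5 = 0.2; data precision n/σ² = 27/2 = 13.5.
μ̂ = (0.2·(-5) + 13.5·(-3.69)) / (0.2 + 13.5) = (-50.815)/13.7 = -10163/2740 ≈ -3.7091.

μ̂_MAP = -3.7091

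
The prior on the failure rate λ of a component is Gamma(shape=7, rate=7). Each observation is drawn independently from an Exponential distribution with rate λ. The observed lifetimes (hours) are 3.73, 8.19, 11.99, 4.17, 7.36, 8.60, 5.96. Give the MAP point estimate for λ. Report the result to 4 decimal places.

λ̂_MAP = 0.2281

The Exponential(rate=λ) likelihood is ∝ λ^n e^(−λΣtᵢ). Here n = 7 and Σtᵢ = 3.73 + 8.19 + 11.99 + 4.17 + 7.36 + 8.60 + 5.96 = 50.
Posterior ∝ λ^6e^(−7λ) · λ^7e^(−50λ) = λ^13e^(−57λ), i.e. Gamma(14, 57).
Mode = (a−1)/b = 13/57 ≈ 0.2281.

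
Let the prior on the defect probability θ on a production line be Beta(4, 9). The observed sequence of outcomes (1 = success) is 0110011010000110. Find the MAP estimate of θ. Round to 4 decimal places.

θ̂_MAP = 0.3704

Prior: Beta(4, 9).
Data: 7 successes in 16 trials (from the sequence). The binomial likelihood contributes θ^7(1−θ)^9, so the posterior is Beta(4+7, 9+9) = Beta(11, 18).
For Beta(a, b) with a, b > 1 the mode is (a−1)/(a+b−2) = 10/27 ≈ 0.3704.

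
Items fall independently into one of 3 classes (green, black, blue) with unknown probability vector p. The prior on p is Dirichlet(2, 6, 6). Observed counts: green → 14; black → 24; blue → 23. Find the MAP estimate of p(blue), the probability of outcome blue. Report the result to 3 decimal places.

MAP estimate of p(blue) = 0.389

The posterior is Dirichlet(αᵢ + nᵢ) = Dirichlet(16, 30, 29).
For a Dirichlet(a₁,…,a_K) with all aᵢ > 1, the mode has j-th component (aⱼ − 1)/(Σaᵢ − K).
Here Σaᵢ = 75 and K = 3, so p(blue) = (29 − 1)/(75 − 3) = 28/72 ≈ 0.389.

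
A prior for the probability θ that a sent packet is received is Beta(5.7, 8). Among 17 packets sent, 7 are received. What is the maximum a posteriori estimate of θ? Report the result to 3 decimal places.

θ̂_MAP = 0.408

Prior: Beta(5.7, 8).
Data: 7 successes in 17 trials. The binomial likelihood contributes θ^7(1−θ)^10, so the posterior is Beta(5.7+7, 8+10) = Beta(12.7, 18).
For Beta(a, b) with a, b > 1 the mode is (a−1)/(a+b−2) = 11.7/28.7 ≈ 0.408.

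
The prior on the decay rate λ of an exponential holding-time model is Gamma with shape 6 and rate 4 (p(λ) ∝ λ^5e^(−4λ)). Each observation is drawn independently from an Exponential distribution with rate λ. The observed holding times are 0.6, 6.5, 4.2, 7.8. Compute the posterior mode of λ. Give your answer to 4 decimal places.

λ̂_MAP = 0.3896

The Exponential(rate=λ) likelihood is ∝ λ^n e^(−λΣtᵢ). Here n = 4 and Σtᵢ = 0.6 + 6.5 + 4.2 + 7.8 = 19.1.
Posterior ∝ λ^5e^(−4λ) · λ^4e^(−19.1λ) = λ^9e^(−23.1λ), i.e. Gamma(10, 23.1).
Mode = (a−1)/b = 9/23.1 ≈ 0.3896.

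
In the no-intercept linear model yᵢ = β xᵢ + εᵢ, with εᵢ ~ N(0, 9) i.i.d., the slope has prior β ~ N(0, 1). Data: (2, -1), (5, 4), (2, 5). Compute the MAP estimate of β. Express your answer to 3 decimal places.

β̂_MAP = 0.667

log p(β | y) = −Σ(yᵢ − βxᵢ)²/(2·9) − β²/(2·1) + const.
Setting the derivative to zero: Σxᵢ(yᵢ − βxᵢ)/9 − β/1 = 0, so β = Σxᵢyᵢ / (Σxᵢ² + σ²/τ²).
Σxᵢyᵢ = 2·(-1) + 5·4 + 2·5 = 28; Σxᵢ² = 33; σ²/τ² = 9.
β̂_MAP = 28 / (33 + 9) = 28/42 ≈ 0.667.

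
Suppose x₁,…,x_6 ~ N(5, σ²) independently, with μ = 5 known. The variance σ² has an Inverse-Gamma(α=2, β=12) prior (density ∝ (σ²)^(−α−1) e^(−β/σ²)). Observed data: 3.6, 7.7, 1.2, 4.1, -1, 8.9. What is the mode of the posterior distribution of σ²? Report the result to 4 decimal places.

Sum of squared deviations about the known mean: SS = (3.6−5)² + (7.7−5)² + (1.2−5)² + (4.1−5)² + (-1−5)² + (8.9−5)² = 75.71.
The Normal likelihood contributes (σ²)^(−n/2) exp(−SS/(2σ²)), so the posterior is Inverse-Gamma(α + n/2, β + SS/2) = Inverse-Gamma(5, 49.855).
The mode of Inverse-Gamma(a, b) is b/(a+1) = 49.855/6 ≈ 8.3092.

σ̂²_MAP = 8.3092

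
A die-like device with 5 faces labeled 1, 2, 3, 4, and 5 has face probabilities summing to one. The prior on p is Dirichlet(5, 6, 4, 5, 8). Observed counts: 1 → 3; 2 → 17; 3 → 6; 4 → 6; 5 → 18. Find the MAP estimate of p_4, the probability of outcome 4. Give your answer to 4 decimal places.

MAP estimate: 0.1370

The posterior is Dirichlet(αᵢ + nᵢ) = Dirichlet(8, 23, 10, 11, 26).
For a Dirichlet(a₁,…,a_K) with all aᵢ > 1, the mode has j-th component (aⱼ − 1)/(Σaᵢ − K).
Here Σaᵢ = 78 and K = 5, so p_4 = (11 − 1)/(78 − 5) = 10/73 ≈ 0.1370.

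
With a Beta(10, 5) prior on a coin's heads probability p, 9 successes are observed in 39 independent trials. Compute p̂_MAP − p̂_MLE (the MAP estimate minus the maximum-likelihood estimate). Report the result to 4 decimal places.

MAP − MLE = 0.1154

Posterior is Beta(19, 35); MAP = (19−1)/(54−2) = 18/52 ≈ 0.34615.
MLE ignores the prior: p̂_MLE = k/n = 9/39 ≈ 0.23077.
Difference = 18/52 − 9/39 = 3/26 ≈ 0.1154.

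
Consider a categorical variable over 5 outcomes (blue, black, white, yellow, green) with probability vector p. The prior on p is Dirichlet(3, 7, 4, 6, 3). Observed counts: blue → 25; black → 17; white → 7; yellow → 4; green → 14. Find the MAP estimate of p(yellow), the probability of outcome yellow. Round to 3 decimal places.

MAP estimate of p(yellow) = 0.106

The posterior is Dirichlet(αᵢ + nᵢ) = Dirichlet(28, 24, 11, 10, 17).
For a Dirichlet(a₁,…,a_K) with all aᵢ > 1, the mode has j-th component (aⱼ − 1)/(Σaᵢ − K).
Here Σaᵢ = 90 and K = 5, so p(yellow) = (10 − 1)/(90 − 5) = 9/85 ≈ 0.106.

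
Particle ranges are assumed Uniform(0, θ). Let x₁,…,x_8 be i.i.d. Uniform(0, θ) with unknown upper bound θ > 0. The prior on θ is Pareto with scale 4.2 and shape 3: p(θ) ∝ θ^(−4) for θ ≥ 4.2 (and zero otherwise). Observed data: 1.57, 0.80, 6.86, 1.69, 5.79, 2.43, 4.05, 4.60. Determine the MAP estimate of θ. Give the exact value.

θ̂_MAP = 6.86

The Uniform(0, θ) likelihood is θ^(−n) for θ ≥ max(xᵢ), zero otherwise. Here max(xᵢ) = 6.86.
Posterior ∝ θ^(−4) · θ^(−8) = θ^(−12) on θ ≥ max(4.2, 6.86) = 6.86.
This density is strictly decreasing in θ, so the posterior mode lies at the lower boundary of the support.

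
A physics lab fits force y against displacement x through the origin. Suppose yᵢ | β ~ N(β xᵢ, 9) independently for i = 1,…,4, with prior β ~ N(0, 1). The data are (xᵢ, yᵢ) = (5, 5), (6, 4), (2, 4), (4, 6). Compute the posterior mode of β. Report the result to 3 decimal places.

log p(β | y) = −Σ(yᵢ − βxᵢ)²/(2·9) − β²/(2·1) + const.
Setting the derivative to zero: Σxᵢ(yᵢ − βxᵢ)/9 − β/1 = 0, so β = Σxᵢyᵢ / (Σxᵢ² + σ²/τ²).
Σxᵢyᵢ = 5·5 + 6·4 + 2·4 + 4·6 = 81; Σxᵢ² = 81; σ²/τ² = 9.
β̂_MAP = 81 / (81 + 9) = 81/90 ≈ 0.900.

β̂_MAP = 0.900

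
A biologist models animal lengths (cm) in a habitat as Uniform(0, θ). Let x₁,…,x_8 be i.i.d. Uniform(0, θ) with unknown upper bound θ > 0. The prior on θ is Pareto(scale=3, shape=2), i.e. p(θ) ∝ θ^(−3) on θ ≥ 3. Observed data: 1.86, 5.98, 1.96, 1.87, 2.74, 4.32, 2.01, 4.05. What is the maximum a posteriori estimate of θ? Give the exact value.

The Uniform(0, θ) likelihood is θ^(−n) for θ ≥ max(xᵢ), zero otherwise. Here max(xᵢ) = 5.98.
Posterior ∝ θ^(−3) · θ^(−8) = θ^(−11) on θ ≥ max(3, 5.98) = 5.98.
This density is strictly decreasing in θ, so the posterior mode lies at the lower boundary of the support.

θ̂_MAP = 5.98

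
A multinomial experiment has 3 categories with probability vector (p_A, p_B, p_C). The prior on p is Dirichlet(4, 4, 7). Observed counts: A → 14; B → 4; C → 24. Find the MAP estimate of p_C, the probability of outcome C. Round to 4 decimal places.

MAP estimate of p_C = 0.5556

The posterior is Dirichlet(αᵢ + nᵢ) = Dirichlet(18, 8, 31).
For a Dirichlet(a₁,…,a_K) with all aᵢ > 1, the mode has j-th component (aⱼ − 1)/(Σaᵢ − K).
Here Σaᵢ = 57 and K = 3, so p_C = (31 − 1)/(57 − 3) = 30/54 ≈ 0.5556.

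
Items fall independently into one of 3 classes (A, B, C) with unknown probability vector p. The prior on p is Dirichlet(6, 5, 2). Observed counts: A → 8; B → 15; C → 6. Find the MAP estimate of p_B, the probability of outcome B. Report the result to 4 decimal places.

The posterior is Dirichlet(αᵢ + nᵢ) = Dirichlet(14, 20, 8).
For a Dirichlet(a₁,…,a_K) with all aᵢ > 1, the mode has j-th component (aⱼ − 1)/(Σaᵢ − K).
Here Σaᵢ = 42 and K = 3, so p_B = (20 − 1)/(42 − 3) = 19/39 ≈ 0.4872.

MAP estimate of p_B = 0.4872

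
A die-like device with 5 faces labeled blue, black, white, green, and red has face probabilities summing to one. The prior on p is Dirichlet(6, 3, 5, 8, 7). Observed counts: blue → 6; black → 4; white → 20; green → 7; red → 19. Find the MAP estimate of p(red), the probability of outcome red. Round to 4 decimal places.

MAP estimate of p(red) = 0.3125

The posterior is Dirichlet(αᵢ + nᵢ) = Dirichlet(12, 7, 25, 15, 26).
For a Dirichlet(a₁,…,a_K) with all aᵢ > 1, the mode has j-th component (aⱼ − 1)/(Σaᵢ − K).
Here Σaᵢ = 85 and K = 5, so p(red) = (26 − 1)/(85 − 5) = 25/80 ≈ 0.3125.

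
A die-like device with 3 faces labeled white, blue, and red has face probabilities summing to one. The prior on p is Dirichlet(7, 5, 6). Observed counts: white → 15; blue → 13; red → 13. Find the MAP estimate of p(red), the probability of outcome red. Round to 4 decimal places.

The posterior is Dirichlet(αᵢ + nᵢ) = Dirichlet(22, 18, 19).
For a Dirichlet(a₁,…,a_K) with all aᵢ > 1, the mode has j-th component (aⱼ − 1)/(Σaᵢ − K).
Here Σaᵢ = 59 and K = 3, so p(red) = (19 − 1)/(59 − 3) = 18/56 ≈ 0.3214.

MAP estimate of p(red) = 0.3214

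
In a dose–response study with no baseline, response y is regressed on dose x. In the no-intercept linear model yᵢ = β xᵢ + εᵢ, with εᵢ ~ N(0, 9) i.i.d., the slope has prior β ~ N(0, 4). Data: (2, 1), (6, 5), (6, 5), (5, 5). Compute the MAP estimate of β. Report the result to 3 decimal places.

β̂_MAP = 0.843

log p(β | y) = −Σ(yᵢ − βxᵢ)²/(2·9) − β²/(2·4) + const.
Setting the derivative to zero: Σxᵢ(yᵢ − βxᵢ)/9 − β/4 = 0, so β = Σxᵢyᵢ / (Σxᵢ² + σ²/τ²).
Σxᵢyᵢ = 2·1 + 6·5 + 6·5 + 5·5 = 87; Σxᵢ² = 101; σ²/τ² = 2.25.
β̂_MAP = 87 / (101 + 2.25) = 87/103.25 ≈ 0.843.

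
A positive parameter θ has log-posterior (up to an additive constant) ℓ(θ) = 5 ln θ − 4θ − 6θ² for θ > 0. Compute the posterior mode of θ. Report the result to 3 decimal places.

ℓ'(θ) = 5/θ − 4 − 12θ. Setting this to zero and multiplying by θ: 12θ² + 4θ − 5 = 0.
θ = (−4 + √(4² + 4·12·5)) / (2·12) = (−4 + √256) / 24 = (−4 + 16)/24 = 1/2.
ℓ''(θ) = −5/θ² − 12 < 0, confirming a maximum.

θ̂_MAP = 0.500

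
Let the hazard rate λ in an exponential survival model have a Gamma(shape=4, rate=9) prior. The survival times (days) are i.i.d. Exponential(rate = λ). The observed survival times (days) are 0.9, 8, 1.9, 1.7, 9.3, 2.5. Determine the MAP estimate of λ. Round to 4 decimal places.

λ̂_MAP = 0.2703

The Exponential(rate=λ) likelihood is ∝ λ^n e^(−λΣtᵢ). Here n = 6 and Σtᵢ = 0.9 + 8 + 1.9 + 1.7 + 9.3 + 2.5 = 24.3.
Posterior ∝ λ^3e^(−9λ) · λ^6e^(−24.3λ) = λ^9e^(−33.3λ), i.e. Gamma(10, 33.3).
Mode = (a−1)/b = 9/33.3 ≈ 0.2703.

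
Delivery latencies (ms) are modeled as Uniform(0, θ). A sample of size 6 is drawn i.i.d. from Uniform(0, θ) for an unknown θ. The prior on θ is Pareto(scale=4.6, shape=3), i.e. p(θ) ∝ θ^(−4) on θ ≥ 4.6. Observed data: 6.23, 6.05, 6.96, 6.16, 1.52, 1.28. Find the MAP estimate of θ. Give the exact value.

θ̂_MAP = 6.96

The Uniform(0, θ) likelihood is θ^(−n) for θ ≥ max(xᵢ), zero otherwise. Here max(xᵢ) = 6.96.
Posterior ∝ θ^(−4) · θ^(−6) = θ^(−10) on θ ≥ max(4.6, 6.96) = 6.96.
This density is strictly decreasing in θ, so the posterior mode lies at the lower boundary of the support.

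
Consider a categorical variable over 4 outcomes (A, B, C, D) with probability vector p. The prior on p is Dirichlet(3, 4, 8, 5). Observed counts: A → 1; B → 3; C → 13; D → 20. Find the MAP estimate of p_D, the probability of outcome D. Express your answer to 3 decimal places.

The posterior is Dirichlet(αᵢ + nᵢ) = Dirichlet(4, 7, 21, 25).
For a Dirichlet(a₁,…,a_K) with all aᵢ > 1, the mode has j-th component (aⱼ − 1)/(Σaᵢ − K).
Here Σaᵢ = 57 and K = 4, so p_D = (25 − 1)/(57 − 4) = 24/53 ≈ 0.453.

MAP estimate of p_D = 0.453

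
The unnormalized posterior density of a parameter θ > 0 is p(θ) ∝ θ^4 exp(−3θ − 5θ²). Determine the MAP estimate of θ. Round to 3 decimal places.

ℓ'(θ) = 4/θ − 3 − 10θ. Setting this to zero and multiplying by θ: 10θ² + 3θ − 4 = 0.
θ = (−3 + √(3² + 4·10·4)) / (2·10) = (−3 + √169) / 20 = (−3 + 13)/20 = 1/2.
ℓ''(θ) = −4/θ² − 10 < 0, confirming a maximum.

θ̂_MAP = 0.500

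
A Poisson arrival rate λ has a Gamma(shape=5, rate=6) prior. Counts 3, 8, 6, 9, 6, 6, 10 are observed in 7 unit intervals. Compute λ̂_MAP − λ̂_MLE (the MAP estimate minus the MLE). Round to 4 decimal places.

Σxᵢ = 48. Posterior is Gamma(53, 13); MAP = (53−1)/13 = 52/13 ≈ 4.00000.
MLE = x̄ = 48/7 ≈ 6.85714.
Difference = 52/13 − 48/7 = -20/7 ≈ -2.8571.

MAP − MLE = -2.8571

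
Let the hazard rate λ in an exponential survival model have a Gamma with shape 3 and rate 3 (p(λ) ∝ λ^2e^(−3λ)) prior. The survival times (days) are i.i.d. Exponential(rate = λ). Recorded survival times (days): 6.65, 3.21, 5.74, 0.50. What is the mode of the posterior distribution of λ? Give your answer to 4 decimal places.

The Exponential(rate=λ) likelihood is ∝ λ^n e^(−λΣtᵢ). Here n = 4 and Σtᵢ = 6.65 + 3.21 + 5.74 + 0.50 = 16.10.
Posterior ∝ λ^2e^(−3λ) · λ^4e^(−16.10λ) = λ^6e^(−19.10λ), i.e. Gamma(7, 19.10).
Mode = (a−1)/b = 6/19.10 ≈ 0.3141.

λ̂_MAP = 0.3141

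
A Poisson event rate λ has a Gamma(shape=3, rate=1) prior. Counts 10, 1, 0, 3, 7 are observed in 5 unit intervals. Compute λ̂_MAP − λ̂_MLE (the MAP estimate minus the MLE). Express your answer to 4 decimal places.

Σxᵢ = 21. Posterior is Gamma(24, 6); MAP = (24−1)/6 = 23/6 ≈ 3.83333.
MLE = x̄ = 21/5 ≈ 4.20000.
Difference = 23/6 − 21/5 = -11/30 ≈ -0.3667.

MAP − MLE = -0.3667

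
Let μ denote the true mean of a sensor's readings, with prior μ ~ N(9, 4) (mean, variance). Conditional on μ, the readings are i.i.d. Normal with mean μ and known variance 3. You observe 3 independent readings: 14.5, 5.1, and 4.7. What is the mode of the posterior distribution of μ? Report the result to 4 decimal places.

μ̂_MAP = 8.2800

n = 3; x̄ = (14.5 + 5.1 + 4.7)/3 = 24.3/3 = 8.1.
For a Normal prior and Normal likelihood with known variance, the posterior is Normal; its mode equals its mean, the precision-weighted average.
Prior precision 1/σ₀² = 1/4 = 0.25; data precision n/σ² = 3/3 = 1.
μ̂ = (0.25·9 + 1·8.1) / (0.25 + 1) = 10.35/1.25 = 8.2800.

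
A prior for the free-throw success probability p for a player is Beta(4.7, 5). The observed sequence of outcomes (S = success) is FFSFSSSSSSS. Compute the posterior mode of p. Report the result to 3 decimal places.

p̂_MAP = 0.626

Prior: Beta(4.7, 5).
Data: 8 successes in 11 trials (from the sequence). The binomial likelihood contributes p^8(1−p)^3, so the posterior is Beta(4.7+8, 5+3) = Beta(12.7, 8).
For Beta(a, b) with a, b > 1 the mode is (a−1)/(a+b−2) = 11.7/18.7 ≈ 0.626.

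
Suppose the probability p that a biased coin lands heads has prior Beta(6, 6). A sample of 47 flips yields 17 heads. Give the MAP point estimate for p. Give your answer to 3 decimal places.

Prior: Beta(6, 6).
Data: 17 successes in 47 trials. The binomial likelihood contributes p^17(1−p)^30, so the posterior is Beta(6+17, 6+30) = Beta(23, 36).
For Beta(a, b) with a, b > 1 the mode is (a−1)/(a+b−2) = 22/57 ≈ 0.386.

p̂_MAP = 0.386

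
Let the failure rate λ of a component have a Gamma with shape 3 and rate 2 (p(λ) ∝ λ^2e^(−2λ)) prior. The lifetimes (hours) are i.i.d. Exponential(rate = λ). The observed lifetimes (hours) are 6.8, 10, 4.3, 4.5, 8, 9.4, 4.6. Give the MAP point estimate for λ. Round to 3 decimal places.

λ̂_MAP = 0.181

The Exponential(rate=λ) likelihood is ∝ λ^n e^(−λΣtᵢ). Here n = 7 and Σtᵢ = 6.8 + 10 + 4.3 + 4.5 + 8 + 9.4 + 4.6 = 47.6.
Posterior ∝ λ^2e^(−2λ) · λ^7e^(−47.6λ) = λ^9e^(−49.6λ), i.e. Gamma(10, 49.6).
Mode = (a−1)/b = 9/49.6 ≈ 0.181.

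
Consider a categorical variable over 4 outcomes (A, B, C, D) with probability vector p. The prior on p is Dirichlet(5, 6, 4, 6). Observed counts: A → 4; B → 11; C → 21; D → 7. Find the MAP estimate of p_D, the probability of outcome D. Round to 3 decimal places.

MAP estimate of p_D = 0.200

The posterior is Dirichlet(αᵢ + nᵢ) = Dirichlet(9, 17, 25, 13).
For a Dirichlet(a₁,…,a_K) with all aᵢ > 1, the mode has j-th component (aⱼ − 1)/(Σaᵢ − K).
Here Σaᵢ = 64 and K = 4, so p_D = (13 − 1)/(64 − 4) = 12/60 ≈ 0.200.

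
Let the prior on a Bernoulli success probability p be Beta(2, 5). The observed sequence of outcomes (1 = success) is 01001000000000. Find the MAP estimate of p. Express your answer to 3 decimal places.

p̂_MAP = 0.158

Prior: Beta(2, 5).
Data: 2 successes in 14 trials (from the sequence). The binomial likelihood contributes p^2(1−p)^12, so the posterior is Beta(2+2, 5+12) = Beta(4, 17).
For Beta(a, b) with a, b > 1 the mode is (a−1)/(a+b−2) = 3/19 ≈ 0.158.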